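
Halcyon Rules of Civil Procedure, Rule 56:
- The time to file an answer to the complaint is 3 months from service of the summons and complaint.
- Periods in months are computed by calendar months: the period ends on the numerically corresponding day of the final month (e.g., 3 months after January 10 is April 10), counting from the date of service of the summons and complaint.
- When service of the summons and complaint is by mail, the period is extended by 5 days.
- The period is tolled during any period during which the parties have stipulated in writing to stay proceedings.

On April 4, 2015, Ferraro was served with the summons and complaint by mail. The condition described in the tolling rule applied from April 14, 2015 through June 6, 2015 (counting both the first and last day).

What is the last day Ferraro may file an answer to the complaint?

September 1, 2015

3 months after April 4, 2015 is July 4, 2015.
Service was by mail, adding 5 days: July 4, 2015 + 5 days = July 9, 2015.
From April 14, 2015 through June 6, 2015 inclusive is 54 days; tolling adds 54 days: July 9, 2015 + 54 days = September 1, 2015.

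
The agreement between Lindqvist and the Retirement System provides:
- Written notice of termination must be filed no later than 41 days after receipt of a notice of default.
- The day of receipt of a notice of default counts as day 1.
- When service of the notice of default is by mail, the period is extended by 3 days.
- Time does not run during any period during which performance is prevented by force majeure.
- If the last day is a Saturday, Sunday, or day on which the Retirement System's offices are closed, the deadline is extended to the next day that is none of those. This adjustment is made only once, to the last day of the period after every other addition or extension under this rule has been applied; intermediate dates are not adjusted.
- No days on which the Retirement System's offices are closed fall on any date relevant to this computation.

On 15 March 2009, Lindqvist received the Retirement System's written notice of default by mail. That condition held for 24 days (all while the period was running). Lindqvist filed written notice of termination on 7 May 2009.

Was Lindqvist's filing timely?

Yes

Counting 15 March 2009 as day 1, day 41 is April 24, 2009.
Service was by mail, adding 3 days: April 24, 2009 + 3 days = April 27, 2009.
Tolling adds 24 days: April 27, 2009 + 24 days = May 21, 2009.
May 21, 2009 is a Thursday and not a day on which the Retirement System's offices are closed, so no extension applies.
The deadline is May 21, 2009; the filing on May 7, 2009 is on or before that date.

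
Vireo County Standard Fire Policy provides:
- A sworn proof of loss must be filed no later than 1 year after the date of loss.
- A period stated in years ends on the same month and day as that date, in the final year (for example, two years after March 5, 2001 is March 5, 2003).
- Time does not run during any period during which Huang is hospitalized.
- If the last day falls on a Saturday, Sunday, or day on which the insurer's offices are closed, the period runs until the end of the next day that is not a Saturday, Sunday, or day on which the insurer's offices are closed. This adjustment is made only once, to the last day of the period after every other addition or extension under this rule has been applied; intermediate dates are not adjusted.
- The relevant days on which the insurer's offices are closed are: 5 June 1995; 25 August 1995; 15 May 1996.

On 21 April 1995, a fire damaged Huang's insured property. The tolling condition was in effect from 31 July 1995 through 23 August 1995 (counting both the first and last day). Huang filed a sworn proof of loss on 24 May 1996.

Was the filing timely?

No

1 year after 21 April 1995 is April 21, 1996.
From July 31, 1995 through August 23, 1995 inclusive is 24 days; tolling adds 24 days: April 21, 1996 + 24 days = May 15, 1996.
May 15, 1996 is a listed holiday. The next qualifying day is May 16, 1996.
The deadline is May 16, 1996; the filing on May 24, 1996 is after that date.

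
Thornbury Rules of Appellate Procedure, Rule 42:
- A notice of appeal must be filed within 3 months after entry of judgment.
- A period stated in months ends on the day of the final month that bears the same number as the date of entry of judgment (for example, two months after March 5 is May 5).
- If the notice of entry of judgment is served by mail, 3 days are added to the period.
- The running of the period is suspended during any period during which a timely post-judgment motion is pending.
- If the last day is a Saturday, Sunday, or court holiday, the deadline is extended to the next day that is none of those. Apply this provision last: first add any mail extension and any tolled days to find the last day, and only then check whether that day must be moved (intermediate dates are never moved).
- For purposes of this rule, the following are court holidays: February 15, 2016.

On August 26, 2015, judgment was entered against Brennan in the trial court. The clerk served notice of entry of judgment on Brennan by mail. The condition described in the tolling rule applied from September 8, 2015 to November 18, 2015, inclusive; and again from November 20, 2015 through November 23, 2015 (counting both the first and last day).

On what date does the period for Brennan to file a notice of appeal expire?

February 16, 2016

3 months after August 26, 2015 is November 26, 2015.
Service was by mail, adding 3 days: November 26, 2015 + 3 days = November 29, 2015.
From September 8, 2015 through November 18, 2015 inclusive is 72 days; tolling adds 72 days: November 29, 2015 + 72 days = February 9, 2016.
From November 20, 2015 through November 23, 2015 inclusive is 4 days; tolling adds 4 days: February 9, 2016 + 4 days = February 13, 2016.
February 13, 2016 is Saturday; February 14, 2016 is Sunday; February 15, 2016 is a listed holiday. The next qualifying day is February 16, 2016.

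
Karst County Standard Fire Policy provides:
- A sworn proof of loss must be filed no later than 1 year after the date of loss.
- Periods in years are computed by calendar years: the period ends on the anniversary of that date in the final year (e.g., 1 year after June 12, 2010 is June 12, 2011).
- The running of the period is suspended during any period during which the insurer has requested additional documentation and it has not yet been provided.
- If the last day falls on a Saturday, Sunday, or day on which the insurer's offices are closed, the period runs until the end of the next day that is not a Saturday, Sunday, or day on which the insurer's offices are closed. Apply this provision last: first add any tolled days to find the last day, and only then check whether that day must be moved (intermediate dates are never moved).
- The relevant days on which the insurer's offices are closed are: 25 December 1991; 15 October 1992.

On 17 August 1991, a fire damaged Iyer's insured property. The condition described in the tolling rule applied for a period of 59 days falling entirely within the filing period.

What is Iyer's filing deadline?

1 year after 17 August 1991 is August 17, 1992.
Tolling adds 59 days: August 17, 1992 + 59 days = October 15, 1992.
October 15, 1992 is a listed holiday. The next qualifying day is October 16, 1992.

October 16, 1992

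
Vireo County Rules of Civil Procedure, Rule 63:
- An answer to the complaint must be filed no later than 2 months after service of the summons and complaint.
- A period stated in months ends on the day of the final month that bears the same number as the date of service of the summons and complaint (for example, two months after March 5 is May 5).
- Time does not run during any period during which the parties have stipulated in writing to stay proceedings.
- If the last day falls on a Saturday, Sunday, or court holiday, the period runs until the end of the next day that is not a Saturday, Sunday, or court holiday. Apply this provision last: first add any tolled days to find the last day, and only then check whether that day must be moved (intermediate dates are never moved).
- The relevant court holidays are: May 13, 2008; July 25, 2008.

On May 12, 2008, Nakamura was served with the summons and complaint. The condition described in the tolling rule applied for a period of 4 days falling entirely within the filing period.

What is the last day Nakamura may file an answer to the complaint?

July 16, 2008

2 months after May 12, 2008 is July 12, 2008.
Tolling adds 4 days: July 12, 2008 + 4 days = July 16, 2008.
July 16, 2008 is a Wednesday and not a court holiday, so no extension applies.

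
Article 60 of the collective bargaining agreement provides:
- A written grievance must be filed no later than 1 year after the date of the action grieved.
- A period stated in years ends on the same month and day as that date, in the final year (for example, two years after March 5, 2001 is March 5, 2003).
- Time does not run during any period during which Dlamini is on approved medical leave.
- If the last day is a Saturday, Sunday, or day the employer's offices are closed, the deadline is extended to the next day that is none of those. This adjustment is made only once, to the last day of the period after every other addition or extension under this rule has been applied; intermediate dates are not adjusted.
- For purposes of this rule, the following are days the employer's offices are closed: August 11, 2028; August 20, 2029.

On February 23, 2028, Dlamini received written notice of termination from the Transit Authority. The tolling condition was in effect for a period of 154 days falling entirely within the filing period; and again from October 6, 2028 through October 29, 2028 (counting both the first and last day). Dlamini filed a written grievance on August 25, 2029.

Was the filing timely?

No

1 year after February 23, 2028 is February 23, 2029.
Tolling adds 154 days: February 23, 2029 + 154 days = July 27, 2029.
From October 6, 2028 through October 29, 2028 inclusive is 24 days; tolling adds 24 days: July 27, 2029 + 24 days = August 20, 2029.
August 20, 2029 is a listed holiday. The next qualifying day is August 21, 2029.
The deadline is August 21, 2029; the filing on August 25, 2029 is after that date.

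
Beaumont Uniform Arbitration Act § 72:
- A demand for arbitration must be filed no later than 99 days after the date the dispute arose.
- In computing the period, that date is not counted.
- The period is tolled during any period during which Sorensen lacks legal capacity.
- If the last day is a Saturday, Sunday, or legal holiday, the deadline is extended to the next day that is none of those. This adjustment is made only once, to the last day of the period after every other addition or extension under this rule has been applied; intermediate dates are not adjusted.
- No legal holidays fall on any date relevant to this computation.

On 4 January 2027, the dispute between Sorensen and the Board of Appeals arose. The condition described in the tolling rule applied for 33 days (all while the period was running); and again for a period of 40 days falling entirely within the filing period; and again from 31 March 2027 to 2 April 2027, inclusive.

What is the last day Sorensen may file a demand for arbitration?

99 days after 4 January 2027 is April 13, 2027.
Tolling adds 33 days: April 13, 2027 + 33 days = May 16, 2027.
Tolling adds 40 days: May 16, 2027 + 40 days = June 25, 2027.
From March 31, 2027 through April 2, 2027 inclusive is 3 days; tolling adds 3 days: June 25, 2027 + 3 days = June 28, 2027.
June 28, 2027 is a Monday and not a legal holiday, so no extension applies.

June 28, 2027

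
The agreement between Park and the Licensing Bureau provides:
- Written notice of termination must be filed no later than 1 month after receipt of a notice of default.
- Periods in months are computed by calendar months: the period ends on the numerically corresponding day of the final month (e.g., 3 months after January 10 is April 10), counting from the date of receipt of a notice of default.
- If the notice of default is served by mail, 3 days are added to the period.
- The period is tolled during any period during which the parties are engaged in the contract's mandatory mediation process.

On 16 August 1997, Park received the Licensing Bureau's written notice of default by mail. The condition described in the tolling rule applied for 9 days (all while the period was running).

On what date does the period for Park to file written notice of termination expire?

1 month after 16 August 1997 is September 16, 1997.
Service was by mail, adding 3 days: September 16, 1997 + 3 days = September 19, 1997.
Tolling adds 9 days: September 19, 1997 + 9 days = September 28, 1997.

September 28, 1997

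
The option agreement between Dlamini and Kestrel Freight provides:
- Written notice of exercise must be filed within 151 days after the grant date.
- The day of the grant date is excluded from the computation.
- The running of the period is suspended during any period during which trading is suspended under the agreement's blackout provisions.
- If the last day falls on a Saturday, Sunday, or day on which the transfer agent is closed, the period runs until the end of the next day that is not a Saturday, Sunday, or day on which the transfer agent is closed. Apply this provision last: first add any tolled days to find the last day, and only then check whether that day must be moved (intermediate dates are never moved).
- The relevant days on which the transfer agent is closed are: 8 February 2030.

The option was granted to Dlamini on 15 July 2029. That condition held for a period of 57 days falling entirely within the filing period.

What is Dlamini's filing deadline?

February 11, 2030

151 days after 15 July 2029 is December 13, 2029.
Tolling adds 57 days: December 13, 2029 + 57 days = February 8, 2030.
February 8, 2030 is a listed holiday; February 9, 2030 is Saturday; February 10, 2030 is Sunday. The next qualifying day is February 11, 2030.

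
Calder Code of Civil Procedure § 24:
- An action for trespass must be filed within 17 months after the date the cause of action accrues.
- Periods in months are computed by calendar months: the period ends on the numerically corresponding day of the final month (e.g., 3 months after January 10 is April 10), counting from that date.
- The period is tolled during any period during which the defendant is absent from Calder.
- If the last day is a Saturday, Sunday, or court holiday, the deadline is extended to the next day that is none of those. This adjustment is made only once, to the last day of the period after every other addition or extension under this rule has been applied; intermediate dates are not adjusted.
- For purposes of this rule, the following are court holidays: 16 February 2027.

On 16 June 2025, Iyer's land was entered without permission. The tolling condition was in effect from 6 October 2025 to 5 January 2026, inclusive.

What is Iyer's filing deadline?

17 months after 16 June 2025 is November 16, 2026.
From October 6, 2025 through January 5, 2026 inclusive is 92 days; tolling adds 92 days: November 16, 2026 + 92 days = February 16, 2027.
February 16, 2027 is a listed holiday. The next qualifying day is February 17, 2027.

February 17, 2027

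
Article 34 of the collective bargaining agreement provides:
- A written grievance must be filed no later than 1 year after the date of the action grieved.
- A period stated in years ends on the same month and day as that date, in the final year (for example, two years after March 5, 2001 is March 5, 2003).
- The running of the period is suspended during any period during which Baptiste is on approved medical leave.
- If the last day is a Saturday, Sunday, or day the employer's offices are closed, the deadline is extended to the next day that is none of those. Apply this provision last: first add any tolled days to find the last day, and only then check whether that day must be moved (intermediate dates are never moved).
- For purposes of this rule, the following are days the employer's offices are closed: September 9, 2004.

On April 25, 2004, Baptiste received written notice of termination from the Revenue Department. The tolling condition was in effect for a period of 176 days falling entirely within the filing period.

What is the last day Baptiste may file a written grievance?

1 year after April 25, 2004 is April 25, 2005.
Tolling adds 176 days: April 25, 2005 + 176 days = October 18, 2005.
October 18, 2005 is a Tuesday and not a day the employer's offices are closed, so no extension applies.

October 18, 2005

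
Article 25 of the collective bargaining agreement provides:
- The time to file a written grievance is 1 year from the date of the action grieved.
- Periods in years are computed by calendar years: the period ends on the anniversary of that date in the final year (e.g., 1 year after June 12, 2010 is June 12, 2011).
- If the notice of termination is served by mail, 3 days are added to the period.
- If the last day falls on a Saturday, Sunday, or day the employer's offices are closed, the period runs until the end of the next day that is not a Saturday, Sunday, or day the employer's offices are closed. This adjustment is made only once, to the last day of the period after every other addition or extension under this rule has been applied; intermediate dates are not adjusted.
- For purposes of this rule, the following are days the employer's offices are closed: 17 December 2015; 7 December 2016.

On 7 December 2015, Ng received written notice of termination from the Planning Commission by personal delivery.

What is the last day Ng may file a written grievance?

December 8, 2016

1 year after 7 December 2015 is December 7, 2016.
Service was not by mail, so no mail extension applies.
December 7, 2016 is a listed holiday. The next qualifying day is December 8, 2016.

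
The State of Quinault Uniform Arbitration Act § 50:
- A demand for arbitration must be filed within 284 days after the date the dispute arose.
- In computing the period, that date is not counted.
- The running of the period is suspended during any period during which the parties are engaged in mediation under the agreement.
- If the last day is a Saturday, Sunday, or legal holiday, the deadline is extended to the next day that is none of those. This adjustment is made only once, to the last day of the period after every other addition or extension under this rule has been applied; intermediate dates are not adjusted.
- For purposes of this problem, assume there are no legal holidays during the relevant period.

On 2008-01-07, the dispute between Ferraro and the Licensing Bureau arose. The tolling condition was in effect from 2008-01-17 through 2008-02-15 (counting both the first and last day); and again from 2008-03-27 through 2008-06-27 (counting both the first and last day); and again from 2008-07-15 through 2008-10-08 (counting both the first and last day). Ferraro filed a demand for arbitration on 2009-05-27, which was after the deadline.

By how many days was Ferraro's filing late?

13 days

284 days after 2008-01-07 is October 17, 2008.
From January 17, 2008 through February 15, 2008 inclusive is 30 days; tolling adds 30 days: October 17, 2008 + 30 days = November 16, 2008.
From March 27, 2008 through June 27, 2008 inclusive is 93 days; tolling adds 93 days: November 16, 2008 + 93 days = February 17, 2009.
From July 15, 2008 through October 8, 2008 inclusive is 86 days; tolling adds 86 days: February 17, 2009 + 86 days = May 14, 2009.
May 14, 2009 is a Thursday and not a legal holiday, so no extension applies.
The deadline is May 14, 2009; from May 14, 2009 to May 27, 2009 is 13 days.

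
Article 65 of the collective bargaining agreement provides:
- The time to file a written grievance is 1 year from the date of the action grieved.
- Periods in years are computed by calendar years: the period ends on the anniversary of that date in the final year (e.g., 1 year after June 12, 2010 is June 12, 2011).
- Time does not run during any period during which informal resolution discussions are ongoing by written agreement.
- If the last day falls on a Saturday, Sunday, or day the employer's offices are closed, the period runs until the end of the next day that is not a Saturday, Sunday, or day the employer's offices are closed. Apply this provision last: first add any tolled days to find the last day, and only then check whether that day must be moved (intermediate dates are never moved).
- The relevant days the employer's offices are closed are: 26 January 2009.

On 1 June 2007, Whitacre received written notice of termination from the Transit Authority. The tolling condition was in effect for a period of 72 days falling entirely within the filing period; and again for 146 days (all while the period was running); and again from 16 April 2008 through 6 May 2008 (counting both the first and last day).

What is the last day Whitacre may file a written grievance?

January 27, 2009

1 year after 1 June 2007 is June 1, 2008.
Tolling adds 72 days: June 1, 2008 + 72 days = August 12, 2008.
Tolling adds 146 days: August 12, 2008 + 146 days = January 5, 2009.
From April 16, 2008 through May 6, 2008 inclusive is 21 days; tolling adds 21 days: January 5, 2009 + 21 days = January 26, 2009.
January 26, 2009 is a listed holiday. The next qualifying day is January 27, 2009.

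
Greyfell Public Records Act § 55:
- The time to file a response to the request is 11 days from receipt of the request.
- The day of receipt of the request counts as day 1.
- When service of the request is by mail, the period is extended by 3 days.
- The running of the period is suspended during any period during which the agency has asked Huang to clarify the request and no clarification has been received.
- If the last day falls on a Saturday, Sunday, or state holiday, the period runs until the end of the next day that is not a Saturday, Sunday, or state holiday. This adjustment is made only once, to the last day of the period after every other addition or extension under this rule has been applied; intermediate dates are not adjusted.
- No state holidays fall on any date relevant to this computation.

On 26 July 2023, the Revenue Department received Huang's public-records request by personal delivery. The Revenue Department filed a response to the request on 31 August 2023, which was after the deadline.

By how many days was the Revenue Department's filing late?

Counting 26 July 2023 as day 1, day 11 is August 5, 2023.
Service was not by mail, so no mail extension applies.
August 5, 2023 is Saturday; August 6, 2023 is Sunday. The next qualifying day is August 7, 2023.
The deadline is August 7, 2023; from August 7, 2023 to August 31, 2023 is 24 days.

24 days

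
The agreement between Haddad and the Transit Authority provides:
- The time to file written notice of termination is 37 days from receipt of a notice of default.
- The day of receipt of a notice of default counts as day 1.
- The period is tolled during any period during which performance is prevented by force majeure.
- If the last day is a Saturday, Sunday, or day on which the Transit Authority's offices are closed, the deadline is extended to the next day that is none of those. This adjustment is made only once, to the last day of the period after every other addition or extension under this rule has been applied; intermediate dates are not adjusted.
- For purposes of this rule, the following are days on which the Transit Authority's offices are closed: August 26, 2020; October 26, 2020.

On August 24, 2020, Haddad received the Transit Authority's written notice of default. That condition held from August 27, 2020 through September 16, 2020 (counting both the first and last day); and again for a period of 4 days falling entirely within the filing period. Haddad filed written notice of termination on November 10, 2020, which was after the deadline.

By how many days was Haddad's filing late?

14 days

Counting August 24, 2020 as day 1, day 37 is September 29, 2020.
From August 27, 2020 through September 16, 2020 inclusive is 21 days; tolling adds 21 days: September 29, 2020 + 21 days = October 20, 2020.
Tolling adds 4 days: October 20, 2020 + 4 days = October 24, 2020.
October 24, 2020 is Saturday; October 25, 2020 is Sunday; October 26, 2020 is a listed holiday. The next qualifying day is October 27, 2020.
The deadline is October 27, 2020; from October 27, 2020 to November 10, 2020 is 14 days.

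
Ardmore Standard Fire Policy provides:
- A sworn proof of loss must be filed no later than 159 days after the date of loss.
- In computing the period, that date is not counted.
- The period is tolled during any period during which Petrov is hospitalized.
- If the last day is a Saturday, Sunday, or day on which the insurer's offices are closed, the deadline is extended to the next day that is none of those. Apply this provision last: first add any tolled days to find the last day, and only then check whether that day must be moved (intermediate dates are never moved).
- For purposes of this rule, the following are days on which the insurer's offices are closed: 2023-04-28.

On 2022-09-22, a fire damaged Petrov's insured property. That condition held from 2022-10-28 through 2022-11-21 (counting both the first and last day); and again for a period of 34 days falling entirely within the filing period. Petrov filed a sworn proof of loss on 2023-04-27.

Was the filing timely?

Yes

159 days after 2022-09-22 is February 28, 2023.
From October 28, 2022 through November 21, 2022 inclusive is 25 days; tolling adds 25 days: February 28, 2023 + 25 days = March 25, 2023.
Tolling adds 34 days: March 25, 2023 + 34 days = April 28, 2023.
April 28, 2023 is a listed holiday; April 29, 2023 is Saturday; April 30, 2023 is Sunday. The next qualifying day is May 1, 2023.
The deadline is May 1, 2023; the filing on April 27, 2023 is on or before that date.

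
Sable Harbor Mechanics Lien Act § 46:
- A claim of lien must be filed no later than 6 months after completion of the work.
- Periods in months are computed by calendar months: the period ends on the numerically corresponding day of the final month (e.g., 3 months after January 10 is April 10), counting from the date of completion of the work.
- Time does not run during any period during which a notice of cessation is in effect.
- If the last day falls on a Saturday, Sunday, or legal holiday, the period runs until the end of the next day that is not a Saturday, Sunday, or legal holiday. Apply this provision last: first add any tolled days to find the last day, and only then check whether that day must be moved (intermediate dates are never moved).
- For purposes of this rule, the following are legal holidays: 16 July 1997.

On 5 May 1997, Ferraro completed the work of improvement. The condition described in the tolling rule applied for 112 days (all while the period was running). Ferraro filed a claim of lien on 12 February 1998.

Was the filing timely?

Yes

6 months after 5 May 1997 is November 5, 1997.
Tolling adds 112 days: November 5, 1997 + 112 days = February 25, 1998.
February 25, 1998 is a Wednesday and not a legal holiday, so no extension applies.
The deadline is February 25, 1998; the filing on February 12, 1998 is on or before that date.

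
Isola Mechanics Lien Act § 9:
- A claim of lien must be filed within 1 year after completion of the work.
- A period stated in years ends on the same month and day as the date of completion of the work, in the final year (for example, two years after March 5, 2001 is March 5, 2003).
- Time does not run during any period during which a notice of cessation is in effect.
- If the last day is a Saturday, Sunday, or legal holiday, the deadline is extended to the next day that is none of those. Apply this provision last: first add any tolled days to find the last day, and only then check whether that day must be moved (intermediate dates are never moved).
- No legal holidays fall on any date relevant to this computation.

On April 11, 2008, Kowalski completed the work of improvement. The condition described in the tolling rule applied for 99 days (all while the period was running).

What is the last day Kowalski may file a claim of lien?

July 20, 2009

1 year after April 11, 2008 is April 11, 2009.
Tolling adds 99 days: April 11, 2009 + 99 days = July 19, 2009.
July 19, 2009 is Sunday. The next qualifying day is July 20, 2009.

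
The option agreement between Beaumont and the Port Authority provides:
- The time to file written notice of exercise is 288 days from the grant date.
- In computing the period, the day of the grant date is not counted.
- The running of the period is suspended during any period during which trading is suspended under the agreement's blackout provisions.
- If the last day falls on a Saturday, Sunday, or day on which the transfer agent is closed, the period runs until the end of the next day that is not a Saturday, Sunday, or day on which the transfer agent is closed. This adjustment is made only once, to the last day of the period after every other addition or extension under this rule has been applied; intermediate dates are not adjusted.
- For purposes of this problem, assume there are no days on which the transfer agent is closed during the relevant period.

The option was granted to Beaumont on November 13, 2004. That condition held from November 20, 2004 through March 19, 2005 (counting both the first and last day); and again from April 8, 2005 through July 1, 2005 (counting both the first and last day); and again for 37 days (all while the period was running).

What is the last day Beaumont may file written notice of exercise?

April 27, 2006

288 days after November 13, 2004 is August 28, 2005.
From November 20, 2004 through March 19, 2005 inclusive is 120 days; tolling adds 120 days: August 28, 2005 + 120 days = December 26, 2005.
From April 8, 2005 through July 1, 2005 inclusive is 85 days; tolling adds 85 days: December 26, 2005 + 85 days = March 21, 2006.
Tolling adds 37 days: March 21, 2006 + 37 days = April 27, 2006.
April 27, 2006 is a Thursday and not a day on which the transfer agent is closed, so no extension applies.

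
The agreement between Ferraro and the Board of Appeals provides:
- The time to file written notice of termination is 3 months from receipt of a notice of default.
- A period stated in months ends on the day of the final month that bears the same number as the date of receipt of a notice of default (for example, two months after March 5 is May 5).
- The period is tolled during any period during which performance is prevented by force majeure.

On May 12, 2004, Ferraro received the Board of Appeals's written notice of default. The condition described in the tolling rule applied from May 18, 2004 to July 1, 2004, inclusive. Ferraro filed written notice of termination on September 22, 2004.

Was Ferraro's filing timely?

3 months after May 12, 2004 is August 12, 2004.
From May 18, 2004 through July 1, 2004 inclusive is 45 days; tolling adds 45 days: August 12, 2004 + 45 days = September 26, 2004.
The deadline is September 26, 2004; the filing on September 22, 2004 is on or before that date.

Yes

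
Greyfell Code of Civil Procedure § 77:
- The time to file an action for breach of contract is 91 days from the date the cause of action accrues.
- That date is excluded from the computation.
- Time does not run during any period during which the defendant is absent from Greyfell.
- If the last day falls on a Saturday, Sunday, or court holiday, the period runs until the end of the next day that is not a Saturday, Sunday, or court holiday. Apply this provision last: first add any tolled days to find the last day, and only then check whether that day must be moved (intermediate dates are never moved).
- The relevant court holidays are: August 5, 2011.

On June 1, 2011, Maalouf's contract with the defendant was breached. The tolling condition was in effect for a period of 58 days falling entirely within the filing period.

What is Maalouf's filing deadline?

October 28, 2011

91 days after June 1, 2011 is August 31, 2011.
Tolling adds 58 days: August 31, 2011 + 58 days = October 28, 2011.
October 28, 2011 is a Friday and not a court holiday, so no extension applies.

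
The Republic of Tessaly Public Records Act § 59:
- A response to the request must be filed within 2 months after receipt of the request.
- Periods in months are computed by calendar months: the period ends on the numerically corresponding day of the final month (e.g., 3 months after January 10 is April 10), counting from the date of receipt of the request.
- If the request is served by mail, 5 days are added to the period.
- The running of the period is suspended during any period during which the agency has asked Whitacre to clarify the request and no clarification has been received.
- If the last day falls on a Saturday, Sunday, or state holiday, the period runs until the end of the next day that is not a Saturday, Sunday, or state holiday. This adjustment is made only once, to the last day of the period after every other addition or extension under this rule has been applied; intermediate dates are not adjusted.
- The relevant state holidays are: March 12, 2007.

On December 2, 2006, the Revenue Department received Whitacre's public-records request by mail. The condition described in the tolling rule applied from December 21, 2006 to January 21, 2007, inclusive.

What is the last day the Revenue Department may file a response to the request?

March 13, 2007

2 months after December 2, 2006 is February 2, 2007.
Service was by mail, adding 5 days: February 2, 2007 + 5 days = February 7, 2007.
From December 21, 2006 through January 21, 2007 inclusive is 32 days; tolling adds 32 days: February 7, 2007 + 32 days = March 11, 2007.
March 11, 2007 is Sunday; March 12, 2007 is a listed holiday. The next qualifying day is March 13, 2007.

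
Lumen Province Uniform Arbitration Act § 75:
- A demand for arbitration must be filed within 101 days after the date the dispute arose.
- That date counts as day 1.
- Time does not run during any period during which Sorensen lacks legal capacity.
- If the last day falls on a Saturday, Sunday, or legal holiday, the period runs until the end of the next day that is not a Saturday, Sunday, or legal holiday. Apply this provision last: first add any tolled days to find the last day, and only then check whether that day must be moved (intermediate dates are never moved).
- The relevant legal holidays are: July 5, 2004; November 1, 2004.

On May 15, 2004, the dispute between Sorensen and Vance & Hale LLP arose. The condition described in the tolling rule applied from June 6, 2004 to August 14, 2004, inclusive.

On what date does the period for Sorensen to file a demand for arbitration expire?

November 2, 2004

Counting May 15, 2004 as day 1, day 101 is August 23, 2004.
From June 6, 2004 through August 14, 2004 inclusive is 70 days; tolling adds 70 days: August 23, 2004 + 70 days = November 1, 2004.
November 1, 2004 is a listed holiday. The next qualifying day is November 2, 2004.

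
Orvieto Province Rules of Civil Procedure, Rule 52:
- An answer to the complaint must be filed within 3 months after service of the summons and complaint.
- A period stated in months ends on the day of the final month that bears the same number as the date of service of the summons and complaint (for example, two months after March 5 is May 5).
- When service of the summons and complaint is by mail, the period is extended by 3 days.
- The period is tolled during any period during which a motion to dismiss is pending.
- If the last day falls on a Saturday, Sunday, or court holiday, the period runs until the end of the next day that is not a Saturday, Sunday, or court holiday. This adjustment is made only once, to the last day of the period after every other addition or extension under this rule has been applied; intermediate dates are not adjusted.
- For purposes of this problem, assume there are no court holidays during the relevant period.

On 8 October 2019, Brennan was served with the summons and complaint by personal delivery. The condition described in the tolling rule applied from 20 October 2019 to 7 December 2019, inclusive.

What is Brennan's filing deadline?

3 months after 8 October 2019 is January 8, 2020.
Service was not by mail, so no mail extension applies.
From October 20, 2019 through December 7, 2019 inclusive is 49 days; tolling adds 49 days: January 8, 2020 + 49 days = February 26, 2020.
February 26, 2020 is a Wednesday and not a court holiday, so no extension applies.

February 26, 2020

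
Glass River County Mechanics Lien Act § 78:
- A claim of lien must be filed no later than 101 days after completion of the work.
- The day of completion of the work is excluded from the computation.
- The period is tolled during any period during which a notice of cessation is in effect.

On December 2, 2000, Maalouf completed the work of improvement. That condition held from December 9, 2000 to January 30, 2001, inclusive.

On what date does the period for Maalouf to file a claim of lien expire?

May 5, 2001

101 days after December 2, 2000 is March 13, 2001.
From December 9, 2000 through January 30, 2001 inclusive is 53 days; tolling adds 53 days: March 13, 2001 + 53 days = May 5, 2001.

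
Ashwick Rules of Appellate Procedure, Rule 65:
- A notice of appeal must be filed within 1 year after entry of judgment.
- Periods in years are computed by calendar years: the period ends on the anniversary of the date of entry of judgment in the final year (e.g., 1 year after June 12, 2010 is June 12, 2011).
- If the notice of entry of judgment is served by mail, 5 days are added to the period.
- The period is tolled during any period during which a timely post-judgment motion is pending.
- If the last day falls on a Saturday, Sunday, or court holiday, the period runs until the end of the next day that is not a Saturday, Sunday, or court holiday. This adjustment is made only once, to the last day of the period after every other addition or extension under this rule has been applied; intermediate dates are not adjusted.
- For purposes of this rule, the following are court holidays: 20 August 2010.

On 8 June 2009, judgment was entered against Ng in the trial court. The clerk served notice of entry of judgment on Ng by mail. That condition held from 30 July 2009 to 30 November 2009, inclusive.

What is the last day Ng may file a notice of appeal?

1 year after 8 June 2009 is June 8, 2010.
Service was by mail, adding 5 days: June 8, 2010 + 5 days = June 13, 2010.
From July 30, 2009 through November 30, 2009 inclusive is 124 days; tolling adds 124 days: June 13, 2010 + 124 days = October 15, 2010.
October 15, 2010 is a Friday and not a court holiday, so no extension applies.

October 15, 2010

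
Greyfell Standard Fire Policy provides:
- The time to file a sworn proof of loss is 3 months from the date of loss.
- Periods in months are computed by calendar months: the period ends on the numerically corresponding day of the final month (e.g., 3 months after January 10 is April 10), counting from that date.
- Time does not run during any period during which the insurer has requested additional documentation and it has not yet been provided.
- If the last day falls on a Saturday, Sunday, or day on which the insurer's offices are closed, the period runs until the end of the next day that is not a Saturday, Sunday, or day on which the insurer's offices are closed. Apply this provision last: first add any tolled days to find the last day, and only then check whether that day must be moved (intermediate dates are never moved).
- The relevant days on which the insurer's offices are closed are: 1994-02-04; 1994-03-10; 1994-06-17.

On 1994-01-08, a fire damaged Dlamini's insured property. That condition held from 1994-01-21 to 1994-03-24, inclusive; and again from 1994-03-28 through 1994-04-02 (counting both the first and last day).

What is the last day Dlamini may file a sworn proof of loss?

June 16, 1994

3 months after 1994-01-08 is April 8, 1994.
From January 21, 1994 through March 24, 1994 inclusive is 63 days; tolling adds 63 days: April 8, 1994 + 63 days = June 10, 1994.
From March 28, 1994 through April 2, 1994 inclusive is 6 days; tolling adds 6 days: June 10, 1994 + 6 days = June 16, 1994.
June 16, 1994 is a Thursday and not a day on which the insurer's offices are closed, so no extension applies.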